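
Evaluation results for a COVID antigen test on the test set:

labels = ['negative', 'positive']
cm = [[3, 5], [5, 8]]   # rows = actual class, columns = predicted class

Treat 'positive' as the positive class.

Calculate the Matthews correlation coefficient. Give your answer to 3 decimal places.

-0.010

MCC = (TP·TN − FP·FN) / √((TP+FP)(TP+FN)(TN+FP)(TN+FN))
Numerator = 8·3 − 5·5 = -1
Denominator = √(13·13·8·8) = √10816 = 104.0000
MCC = -1 / 104.0000 = -0.010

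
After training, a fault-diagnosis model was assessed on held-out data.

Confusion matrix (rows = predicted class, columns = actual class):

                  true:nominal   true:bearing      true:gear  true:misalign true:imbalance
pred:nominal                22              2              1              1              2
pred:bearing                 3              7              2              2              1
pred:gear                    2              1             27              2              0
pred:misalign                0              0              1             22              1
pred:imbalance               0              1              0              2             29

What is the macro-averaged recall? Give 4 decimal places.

0.7919

Per-class recall (TP/(TP+FN)):
  nominal: TP=22, FN=3+2+0+0=5 → 22/27 = 0.81481
  bearing: TP=7, FN=2+1+0+1=4 → 7/11 = 0.63636
  gear: TP=27, FN=1+2+1+0=4 → 27/31 = 0.87097
  misalign: TP=22, FN=1+2+2+2=7 → 22/29 = 0.75862
  imbalance: TP=29, FN=2+1+0+1=4 → 29/33 = 0.87879
Macro-recall = mean = (0.81481 + 0.63636 + 0.87097 + 0.75862 + 0.87879) / 5 = 0.7919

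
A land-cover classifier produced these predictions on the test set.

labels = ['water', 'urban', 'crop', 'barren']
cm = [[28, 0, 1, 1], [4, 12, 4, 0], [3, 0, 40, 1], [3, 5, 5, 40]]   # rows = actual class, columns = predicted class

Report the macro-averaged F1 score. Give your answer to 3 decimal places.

0.791

Per-class F1 score (2·TP/(2·TP+FP+FN)):
  water: TP=28, FP=4+3+3=10, FN=0+1+1=2 → 56/68 = 0.8235
  urban: TP=12, FP=0+0+5=5, FN=4+4+0=8 → 24/37 = 0.6486
  crop: TP=40, FP=1+4+5=10, FN=3+0+1=4 → 80/94 = 0.8511
  barren: TP=40, FP=1+0+1=2, FN=3+5+5=13 → 80/95 = 0.8421
Macro-F1 score = mean = (0.8235 + 0.6486 + 0.8511 + 0.8421) / 4 = 0.791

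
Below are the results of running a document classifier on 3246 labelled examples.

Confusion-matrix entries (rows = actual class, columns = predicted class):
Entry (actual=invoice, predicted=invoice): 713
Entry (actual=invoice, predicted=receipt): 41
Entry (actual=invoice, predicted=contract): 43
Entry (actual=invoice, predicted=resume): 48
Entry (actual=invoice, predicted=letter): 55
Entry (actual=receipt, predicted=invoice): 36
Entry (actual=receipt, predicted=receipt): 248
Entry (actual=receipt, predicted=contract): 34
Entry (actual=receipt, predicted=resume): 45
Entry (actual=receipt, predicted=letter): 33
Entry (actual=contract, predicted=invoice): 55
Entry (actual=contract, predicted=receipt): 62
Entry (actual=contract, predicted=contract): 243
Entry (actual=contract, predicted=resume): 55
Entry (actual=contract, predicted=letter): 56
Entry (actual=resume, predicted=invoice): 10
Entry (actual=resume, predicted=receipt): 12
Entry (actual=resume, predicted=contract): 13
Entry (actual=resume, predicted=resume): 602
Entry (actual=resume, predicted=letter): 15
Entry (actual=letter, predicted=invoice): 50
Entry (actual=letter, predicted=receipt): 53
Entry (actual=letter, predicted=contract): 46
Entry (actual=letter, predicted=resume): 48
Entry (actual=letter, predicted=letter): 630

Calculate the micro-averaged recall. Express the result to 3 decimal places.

Micro-averaging pools counts across classes: ΣTP=2436, ΣFP=810, ΣFN=810.
Micro-recall = TP/(TP+FN) on pooled counts = 0.750 (equals overall accuracy in single-label multiclass).

0.750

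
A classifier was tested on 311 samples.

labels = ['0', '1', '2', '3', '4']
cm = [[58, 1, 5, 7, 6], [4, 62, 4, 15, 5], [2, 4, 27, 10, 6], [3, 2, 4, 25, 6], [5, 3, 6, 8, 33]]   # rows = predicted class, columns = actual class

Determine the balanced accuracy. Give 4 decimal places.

0.6455

Balanced accuracy = mean of per-class recall.
  0: recall = 58/72 = 0.80556
  1: recall = 62/72 = 0.86111
  2: recall = 27/46 = 0.58696
  3: recall = 25/65 = 0.38462
  4: recall = 33/56 = 0.58929
Mean = (0.80556 + 0.86111 + 0.58696 + 0.38462 + 0.58929) / 5 = 0.6455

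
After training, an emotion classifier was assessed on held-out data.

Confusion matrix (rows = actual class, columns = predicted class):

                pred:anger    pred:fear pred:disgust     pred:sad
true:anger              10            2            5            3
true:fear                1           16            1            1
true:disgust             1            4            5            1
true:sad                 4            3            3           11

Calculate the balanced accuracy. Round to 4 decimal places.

Balanced accuracy = mean of per-class recall.
  anger: recall = 10/20 = 0.50000
  fear: recall = 16/19 = 0.84211
  disgust: recall = 5/11 = 0.45455
  sad: recall = 11/21 = 0.52381
Mean = (0.50000 + 0.84211 + 0.45455 + 0.52381) / 4 = 0.5801

0.5801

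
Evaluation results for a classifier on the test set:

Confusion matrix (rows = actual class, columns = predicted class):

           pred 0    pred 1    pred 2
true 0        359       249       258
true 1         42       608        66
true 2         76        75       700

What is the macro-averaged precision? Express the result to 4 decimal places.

0.6962

Per-class precision (TP/(TP+FP)):
  0: TP=359, FP=42+76=118 → 359/477 = 0.75262
  1: TP=608, FP=249+75=324 → 608/932 = 0.65236
  2: TP=700, FP=258+66=324 → 700/1024 = 0.68359
Macro-precision = mean = (0.75262 + 0.65236 + 0.68359) / 3 = 0.6962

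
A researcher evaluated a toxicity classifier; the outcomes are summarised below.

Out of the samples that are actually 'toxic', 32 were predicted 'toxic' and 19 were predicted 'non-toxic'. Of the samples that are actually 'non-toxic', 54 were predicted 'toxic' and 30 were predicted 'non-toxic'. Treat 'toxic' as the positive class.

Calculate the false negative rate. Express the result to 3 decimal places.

0.373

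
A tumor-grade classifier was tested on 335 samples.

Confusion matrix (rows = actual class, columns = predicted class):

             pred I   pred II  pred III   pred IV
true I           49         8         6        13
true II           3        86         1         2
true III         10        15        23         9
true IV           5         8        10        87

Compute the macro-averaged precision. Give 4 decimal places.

0.7063

Per-class precision (TP/(TP+FP)):
  I: TP=49, FP=3+10+5=18 → 49/67 = 0.73134
  II: TP=86, FP=8+15+8=31 → 86/117 = 0.73504
  III: TP=23, FP=6+1+10=17 → 23/40 = 0.57500
  IV: TP=87, FP=13+2+9=24 → 87/111 = 0.78378
Macro-precision = mean = (0.73134 + 0.73504 + 0.57500 + 0.78378) / 4 = 0.7063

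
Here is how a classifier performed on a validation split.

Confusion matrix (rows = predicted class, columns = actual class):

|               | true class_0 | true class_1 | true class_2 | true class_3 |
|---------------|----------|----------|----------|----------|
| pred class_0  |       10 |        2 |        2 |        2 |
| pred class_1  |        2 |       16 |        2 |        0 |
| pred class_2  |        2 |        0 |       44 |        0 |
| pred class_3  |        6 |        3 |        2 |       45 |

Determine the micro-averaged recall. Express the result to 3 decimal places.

Micro-averaging pools counts across classes: ΣTP=115, ΣFP=23, ΣFN=23.
Micro-recall = TP/(TP+FN) on pooled counts = 0.833 (equals overall accuracy in single-label multiclass).

0.833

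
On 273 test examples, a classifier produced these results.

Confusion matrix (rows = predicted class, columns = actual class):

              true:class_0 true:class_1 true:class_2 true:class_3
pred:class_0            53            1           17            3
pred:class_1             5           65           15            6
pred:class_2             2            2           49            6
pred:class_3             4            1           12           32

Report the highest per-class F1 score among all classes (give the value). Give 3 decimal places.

Per-class F1 score (2·TP/(2·TP+FP+FN)):
  class_0: TP=53, FP=1+17+3=21, FN=5+2+4=11 → 106/138 = 0.7681
  class_1: TP=65, FP=5+15+6=26, FN=1+2+1=4 → 130/160 = 0.8125
  class_2: TP=49, FP=2+2+6=10, FN=17+15+12=44 → 98/152 = 0.6447
  class_3: TP=32, FP=4+1+12=17, FN=3+6+6=15 → 64/96 = 0.6667
Highest is class 'class_1' with F1 score = 0.813.

0.813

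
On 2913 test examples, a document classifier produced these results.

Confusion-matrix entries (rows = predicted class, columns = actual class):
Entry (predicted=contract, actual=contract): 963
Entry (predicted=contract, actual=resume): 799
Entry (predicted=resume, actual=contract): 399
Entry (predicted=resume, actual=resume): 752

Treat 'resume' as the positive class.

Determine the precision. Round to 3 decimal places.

Precision = TP/(TP+FP) = 752/(752+399) = 752/1151 = 0.653

0.653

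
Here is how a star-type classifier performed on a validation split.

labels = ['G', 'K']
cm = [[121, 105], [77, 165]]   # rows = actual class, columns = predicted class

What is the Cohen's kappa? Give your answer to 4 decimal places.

0.2181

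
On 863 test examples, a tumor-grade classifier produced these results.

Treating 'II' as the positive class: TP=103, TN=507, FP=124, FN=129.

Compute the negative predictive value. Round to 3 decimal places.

0.797

NPV = TN/(TN+FN) = 507/(507+129) = 0.797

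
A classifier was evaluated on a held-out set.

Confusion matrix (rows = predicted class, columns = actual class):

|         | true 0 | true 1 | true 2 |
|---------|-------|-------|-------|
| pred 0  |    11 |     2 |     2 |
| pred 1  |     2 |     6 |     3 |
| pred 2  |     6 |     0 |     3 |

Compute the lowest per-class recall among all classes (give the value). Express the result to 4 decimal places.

0.3750

Per-class recall (TP/(TP+FN)):
  0: TP=11, FN=2+6=8 → 11/19 = 0.57895
  1: TP=6, FN=2+0=2 → 6/8 = 0.75000
  2: TP=3, FN=2+3=5 → 3/8 = 0.37500
Lowest is class '2' with recall = 0.3750.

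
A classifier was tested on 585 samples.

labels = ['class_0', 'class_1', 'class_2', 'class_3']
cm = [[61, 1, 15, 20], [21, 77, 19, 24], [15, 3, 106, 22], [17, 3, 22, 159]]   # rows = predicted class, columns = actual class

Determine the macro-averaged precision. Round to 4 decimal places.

Per-class precision (TP/(TP+FP)):
  class_0: TP=61, FP=1+15+20=36 → 61/97 = 0.62887
  class_1: TP=77, FP=21+19+24=64 → 77/141 = 0.54610
  class_2: TP=106, FP=15+3+22=40 → 106/146 = 0.72603
  class_3: TP=159, FP=17+3+22=42 → 159/201 = 0.79104
Macro-precision = mean = (0.62887 + 0.54610 + 0.72603 + 0.79104) / 4 = 0.6730

0.6730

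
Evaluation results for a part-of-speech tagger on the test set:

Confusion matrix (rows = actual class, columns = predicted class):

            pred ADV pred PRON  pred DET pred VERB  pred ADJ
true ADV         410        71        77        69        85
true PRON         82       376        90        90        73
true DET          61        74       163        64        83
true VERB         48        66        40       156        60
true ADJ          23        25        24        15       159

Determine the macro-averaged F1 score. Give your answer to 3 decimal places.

0.486

Per-class F1 score (2·TP/(2·TP+FP+FN)):
  ADV: TP=410, FP=82+61+48+23=214, FN=71+77+69+85=302 → 820/1336 = 0.6138
  PRON: TP=376, FP=71+74+66+25=236, FN=82+90+90+73=335 → 752/1323 = 0.5684
  DET: TP=163, FP=77+90+40+24=231, FN=61+74+64+83=282 → 326/839 = 0.3886
  VERB: TP=156, FP=69+90+64+15=238, FN=48+66+40+60=214 → 312/764 = 0.4084
  ADJ: TP=159, FP=85+73+83+60=301, FN=23+25+24+15=87 → 318/706 = 0.4504
Macro-F1 score = mean = (0.6138 + 0.5684 + 0.3886 + 0.4084 + 0.4504) / 5 = 0.486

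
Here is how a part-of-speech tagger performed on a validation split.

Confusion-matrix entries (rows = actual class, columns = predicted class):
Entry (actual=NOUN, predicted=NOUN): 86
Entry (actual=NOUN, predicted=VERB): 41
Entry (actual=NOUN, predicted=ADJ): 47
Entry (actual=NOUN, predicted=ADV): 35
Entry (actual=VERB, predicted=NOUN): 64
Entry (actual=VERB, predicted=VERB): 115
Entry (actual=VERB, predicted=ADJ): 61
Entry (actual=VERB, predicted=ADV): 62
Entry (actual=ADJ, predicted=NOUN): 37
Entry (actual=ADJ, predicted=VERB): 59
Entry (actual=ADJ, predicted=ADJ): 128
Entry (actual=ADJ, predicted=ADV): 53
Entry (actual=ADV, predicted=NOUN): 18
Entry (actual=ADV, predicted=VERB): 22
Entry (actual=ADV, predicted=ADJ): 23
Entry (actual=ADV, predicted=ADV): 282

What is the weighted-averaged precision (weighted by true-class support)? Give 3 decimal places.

0.526

Per-class precision (TP/(TP+FP)):
  NOUN: TP=86, FP=64+37+18=119 → 86/205 = 0.4195
  VERB: TP=115, FP=41+59+22=122 → 115/237 = 0.4852
  ADJ: TP=128, FP=47+61+23=131 → 128/259 = 0.4942
  ADV: TP=282, FP=35+62+53=150 → 282/432 = 0.6528
Weighted-precision = Σ (supportᵢ/N)·precisionᵢ with N=1133: (209/1133)·0.4195 + (302/1133)·0.4852 + (277/1133)·0.4942 + (345/1133)·0.6528 = 0.526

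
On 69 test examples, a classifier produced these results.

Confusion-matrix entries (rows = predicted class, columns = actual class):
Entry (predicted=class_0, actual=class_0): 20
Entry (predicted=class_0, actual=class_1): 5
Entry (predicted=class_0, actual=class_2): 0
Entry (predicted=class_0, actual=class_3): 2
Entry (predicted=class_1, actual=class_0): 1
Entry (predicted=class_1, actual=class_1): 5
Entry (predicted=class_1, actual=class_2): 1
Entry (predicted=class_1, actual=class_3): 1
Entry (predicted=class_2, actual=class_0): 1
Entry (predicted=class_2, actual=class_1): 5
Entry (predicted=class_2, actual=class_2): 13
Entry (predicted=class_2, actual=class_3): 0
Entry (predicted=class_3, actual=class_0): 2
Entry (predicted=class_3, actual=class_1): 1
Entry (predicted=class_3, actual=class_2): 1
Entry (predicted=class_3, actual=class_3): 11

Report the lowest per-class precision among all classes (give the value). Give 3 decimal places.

Per-class precision (TP/(TP+FP)):
  class_0: TP=20, FP=5+0+2=7 → 20/27 = 0.7407
  class_1: TP=5, FP=1+1+1=3 → 5/8 = 0.6250
  class_2: TP=13, FP=1+5+0=6 → 13/19 = 0.6842
  class_3: TP=11, FP=2+1+1=4 → 11/15 = 0.7333
Lowest is class 'class_1' with precision = 0.625.

0.625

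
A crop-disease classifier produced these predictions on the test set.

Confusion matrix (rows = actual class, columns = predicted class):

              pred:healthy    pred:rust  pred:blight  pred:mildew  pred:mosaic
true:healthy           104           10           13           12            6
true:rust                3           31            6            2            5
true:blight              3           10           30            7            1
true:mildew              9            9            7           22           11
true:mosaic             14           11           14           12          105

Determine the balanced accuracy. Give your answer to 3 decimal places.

0.603

Balanced accuracy = mean of per-class recall.
  healthy: recall = 104/145 = 0.7172
  rust: recall = 31/47 = 0.6596
  blight: recall = 30/51 = 0.5882
  mildew: recall = 22/58 = 0.3793
  mosaic: recall = 105/156 = 0.6731
Mean = (0.7172 + 0.6596 + 0.5882 + 0.3793 + 0.6731) / 5 = 0.603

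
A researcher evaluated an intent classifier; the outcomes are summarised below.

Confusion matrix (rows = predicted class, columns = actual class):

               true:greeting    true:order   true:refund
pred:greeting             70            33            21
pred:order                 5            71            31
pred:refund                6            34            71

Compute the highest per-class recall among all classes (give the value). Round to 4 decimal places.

Per-class recall (TP/(TP+FN)):
  greeting: TP=70, FN=5+6=11 → 70/81 = 0.86420
  order: TP=71, FN=33+34=67 → 71/138 = 0.51449
  refund: TP=71, FN=21+31=52 → 71/123 = 0.57724
Highest is class 'greeting' with recall = 0.8642.

0.8642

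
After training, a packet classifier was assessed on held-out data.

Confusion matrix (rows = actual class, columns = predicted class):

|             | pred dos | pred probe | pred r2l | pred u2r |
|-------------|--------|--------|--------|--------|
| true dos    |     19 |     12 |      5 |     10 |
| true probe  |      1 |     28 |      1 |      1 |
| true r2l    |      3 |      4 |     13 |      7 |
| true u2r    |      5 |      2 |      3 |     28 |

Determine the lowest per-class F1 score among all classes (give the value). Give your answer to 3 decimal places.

0.514

Per-class F1 score (2·TP/(2·TP+FP+FN)):
  dos: TP=19, FP=1+3+5=9, FN=12+5+10=27 → 38/74 = 0.5135
  probe: TP=28, FP=12+4+2=18, FN=1+1+1=3 → 56/77 = 0.7273
  r2l: TP=13, FP=5+1+3=9, FN=3+4+7=14 → 26/49 = 0.5306
  u2r: TP=28, FP=10+1+7=18, FN=5+2+3=10 → 56/84 = 0.6667
Lowest is class 'dos' with F1 score = 0.514.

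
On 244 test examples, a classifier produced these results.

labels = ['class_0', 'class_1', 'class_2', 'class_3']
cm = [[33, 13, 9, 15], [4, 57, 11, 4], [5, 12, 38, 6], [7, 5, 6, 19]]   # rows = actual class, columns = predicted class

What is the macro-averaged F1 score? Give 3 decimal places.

0.583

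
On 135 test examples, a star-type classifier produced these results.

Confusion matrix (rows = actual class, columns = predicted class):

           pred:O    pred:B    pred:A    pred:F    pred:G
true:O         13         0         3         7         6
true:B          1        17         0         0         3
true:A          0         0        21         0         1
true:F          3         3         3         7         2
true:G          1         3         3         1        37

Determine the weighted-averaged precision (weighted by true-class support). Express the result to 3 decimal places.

0.698

Per-class precision (TP/(TP+FP)):
  O: TP=13, FP=1+0+3+1=5 → 13/18 = 0.7222
  B: TP=17, FP=0+0+3+3=6 → 17/23 = 0.7391
  A: TP=21, FP=3+0+3+3=9 → 21/30 = 0.7000
  F: TP=7, FP=7+0+0+1=8 → 7/15 = 0.4667
  G: TP=37, FP=6+3+1+2=12 → 37/49 = 0.7551
Weighted-precision = Σ (supportᵢ/N)·precisionᵢ with N=135: (29/135)·0.7222 + (21/135)·0.7391 + (22/135)·0.7000 + (18/135)·0.4667 + (45/135)·0.7551 = 0.698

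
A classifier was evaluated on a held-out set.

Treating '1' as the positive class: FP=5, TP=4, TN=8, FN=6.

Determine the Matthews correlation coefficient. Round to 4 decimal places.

MCC = (TP·TN − FP·FN) / √((TP+FP)(TP+FN)(TN+FP)(TN+FN))
Numerator = 4·8 − 5·6 = 2
Denominator = √(9·10·13·14) = √16380 = 127.9844
MCC = 2 / 127.9844 = 0.0156

0.0156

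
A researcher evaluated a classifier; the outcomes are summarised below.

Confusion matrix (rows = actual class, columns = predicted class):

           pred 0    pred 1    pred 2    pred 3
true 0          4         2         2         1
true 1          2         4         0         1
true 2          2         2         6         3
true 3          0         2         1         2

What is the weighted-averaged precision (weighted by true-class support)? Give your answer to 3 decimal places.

0.512

Per-class precision (TP/(TP+FP)):
  0: TP=4, FP=2+2+0=4 → 4/8 = 0.5000
  1: TP=4, FP=2+2+2=6 → 4/10 = 0.4000
  2: TP=6, FP=2+0+1=3 → 6/9 = 0.6667
  3: TP=2, FP=1+1+3=5 → 2/7 = 0.2857
Weighted-precision = Σ (supportᵢ/N)·precisionᵢ with N=34: (9/34)·0.5000 + (7/34)·0.4000 + (13/34)·0.6667 + (5/34)·0.2857 = 0.512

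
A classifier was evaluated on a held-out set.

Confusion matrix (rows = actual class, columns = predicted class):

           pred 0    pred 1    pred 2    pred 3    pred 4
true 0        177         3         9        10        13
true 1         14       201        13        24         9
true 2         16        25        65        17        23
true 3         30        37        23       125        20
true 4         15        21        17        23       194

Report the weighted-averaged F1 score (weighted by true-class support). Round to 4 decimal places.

Per-class F1 score (2·TP/(2·TP+FP+FN)):
  0: TP=177, FP=14+16+30+15=75, FN=3+9+10+13=35 → 354/464 = 0.76293
  1: TP=201, FP=3+25+37+21=86, FN=14+13+24+9=60 → 402/548 = 0.73358
  2: TP=65, FP=9+13+23+17=62, FN=16+25+17+23=81 → 130/273 = 0.47619
  3: TP=125, FP=10+24+17+23=74, FN=30+37+23+20=110 → 250/434 = 0.57604
  4: TP=194, FP=13+9+23+20=65, FN=15+21+17+23=76 → 388/529 = 0.73346
Weighted-F1 score = Σ (supportᵢ/N)·F1 scoreᵢ with N=1124: (212/1124)·0.76293 + (261/1124)·0.73358 + (146/1124)·0.47619 + (235/1124)·0.57604 + (270/1124)·0.73346 = 0.6727

0.6727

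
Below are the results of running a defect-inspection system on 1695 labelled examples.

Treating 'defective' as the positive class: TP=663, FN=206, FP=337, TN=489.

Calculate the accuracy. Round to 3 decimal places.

Accuracy = (TP+TN)/N = (663+489)/1695 = 0.680

0.680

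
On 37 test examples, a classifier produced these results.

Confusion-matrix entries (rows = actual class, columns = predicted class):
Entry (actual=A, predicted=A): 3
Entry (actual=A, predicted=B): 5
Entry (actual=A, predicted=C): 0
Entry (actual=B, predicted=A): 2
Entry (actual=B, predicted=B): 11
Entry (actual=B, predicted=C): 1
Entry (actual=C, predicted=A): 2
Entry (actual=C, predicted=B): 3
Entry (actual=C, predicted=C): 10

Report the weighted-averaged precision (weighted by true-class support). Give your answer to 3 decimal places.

Per-class precision (TP/(TP+FP)):
  A: TP=3, FP=2+2=4 → 3/7 = 0.4286
  B: TP=11, FP=5+3=8 → 11/19 = 0.5789
  C: TP=10, FP=0+1=1 → 10/11 = 0.9091
Weighted-precision = Σ (supportᵢ/N)·precisionᵢ with N=37: (8/37)·0.4286 + (14/37)·0.5789 + (15/37)·0.9091 = 0.680

0.680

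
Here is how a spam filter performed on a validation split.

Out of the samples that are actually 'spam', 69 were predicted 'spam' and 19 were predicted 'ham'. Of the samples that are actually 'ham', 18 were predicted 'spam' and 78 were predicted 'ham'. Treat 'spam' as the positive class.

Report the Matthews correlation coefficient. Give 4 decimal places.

MCC = (TP·TN − FP·FN) / √((TP+FP)(TP+FN)(TN+FP)(TN+FN))
Numerator = 69·78 − 18·19 = 5040
Denominator = √(87·88·96·97) = √71292672 = 8443.4988
MCC = 5040 / 8443.4988 = 0.5969

0.5969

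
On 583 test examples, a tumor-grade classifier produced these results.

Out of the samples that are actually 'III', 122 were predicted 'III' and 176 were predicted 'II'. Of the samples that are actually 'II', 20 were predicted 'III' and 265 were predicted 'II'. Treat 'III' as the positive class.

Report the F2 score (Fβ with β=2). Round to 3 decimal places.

Fβ = (1+β²)·TP / ((1+β²)·TP + β²·FN + FP), with β²=4
= 5·122 / (5·122 + 4·176 + 20) = 0.457

0.457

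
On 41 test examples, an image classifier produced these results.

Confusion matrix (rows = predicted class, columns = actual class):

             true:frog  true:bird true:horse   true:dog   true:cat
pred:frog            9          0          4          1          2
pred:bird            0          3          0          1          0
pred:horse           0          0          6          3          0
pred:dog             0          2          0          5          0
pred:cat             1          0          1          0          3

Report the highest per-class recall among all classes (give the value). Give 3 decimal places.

Per-class recall (TP/(TP+FN)):
  frog: TP=9, FN=0+0+0+1=1 → 9/10 = 0.9000
  bird: TP=3, FN=0+0+2+0=2 → 3/5 = 0.6000
  horse: TP=6, FN=4+0+0+1=5 → 6/11 = 0.5455
  dog: TP=5, FN=1+1+3+0=5 → 5/10 = 0.5000
  cat: TP=3, FN=2+0+0+0=2 → 3/5 = 0.6000
Highest is class 'frog' with recall = 0.900.

0.900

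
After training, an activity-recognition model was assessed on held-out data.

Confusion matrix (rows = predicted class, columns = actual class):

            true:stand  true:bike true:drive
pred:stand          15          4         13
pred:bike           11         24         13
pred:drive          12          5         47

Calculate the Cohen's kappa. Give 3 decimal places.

0.370

Observed agreement pₒ = trace/N = 86/144 = 0.5972
Expected agreement pₑ = Σ (rowᵢ·colᵢ)/N² = (38·32 + 33·48 + 73·64)/144² = 0.3603
κ = (pₒ − pₑ)/(1 − pₑ) = (0.5972 − 0.3603)/(1 − 0.3603) = 0.370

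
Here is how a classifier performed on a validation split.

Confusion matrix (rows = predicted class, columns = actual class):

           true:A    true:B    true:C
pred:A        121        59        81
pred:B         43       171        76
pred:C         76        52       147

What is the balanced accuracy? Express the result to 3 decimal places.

0.531

Balanced accuracy = mean of per-class recall.
  A: recall = 121/240 = 0.5042
  B: recall = 171/282 = 0.6064
  C: recall = 147/304 = 0.4836
Mean = (0.5042 + 0.6064 + 0.4836) / 3 = 0.531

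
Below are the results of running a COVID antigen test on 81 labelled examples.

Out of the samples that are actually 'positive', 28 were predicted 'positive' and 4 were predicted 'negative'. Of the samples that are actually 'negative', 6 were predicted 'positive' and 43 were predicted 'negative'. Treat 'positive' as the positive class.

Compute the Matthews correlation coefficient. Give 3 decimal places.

MCC = (TP·TN − FP·FN) / √((TP+FP)(TP+FN)(TN+FP)(TN+FN))
Numerator = 28·43 − 6·4 = 1180
Denominator = √(34·32·49·47) = √2505664 = 1582.9289
MCC = 1180 / 1582.9289 = 0.745

0.745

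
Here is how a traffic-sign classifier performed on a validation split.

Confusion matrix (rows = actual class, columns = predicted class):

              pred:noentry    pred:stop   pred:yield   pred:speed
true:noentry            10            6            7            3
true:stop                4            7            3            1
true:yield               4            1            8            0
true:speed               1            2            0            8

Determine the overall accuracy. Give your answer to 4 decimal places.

0.5077

Accuracy = trace / total = (10+7+8+8=33) / 65 = 33/65 = 0.5077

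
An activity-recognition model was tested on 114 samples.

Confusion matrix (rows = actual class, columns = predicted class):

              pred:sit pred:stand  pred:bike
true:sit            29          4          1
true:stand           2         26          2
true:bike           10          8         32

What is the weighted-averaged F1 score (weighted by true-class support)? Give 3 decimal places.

Per-class F1 score (2·TP/(2·TP+FP+FN)):
  sit: TP=29, FP=2+10=12, FN=4+1=5 → 58/75 = 0.7733
  stand: TP=26, FP=4+8=12, FN=2+2=4 → 52/68 = 0.7647
  bike: TP=32, FP=1+2=3, FN=10+8=18 → 64/85 = 0.7529
Weighted-F1 score = Σ (supportᵢ/N)·F1 scoreᵢ with N=114: (34/114)·0.7733 + (30/114)·0.7647 + (50/114)·0.7529 = 0.762

0.762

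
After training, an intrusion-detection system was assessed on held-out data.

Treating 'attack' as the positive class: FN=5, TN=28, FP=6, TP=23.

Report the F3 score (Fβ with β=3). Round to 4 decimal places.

0.8185

Fβ = (1+β²)·TP / ((1+β²)·TP + β²·FN + FP), with β²=9
= 10·23 / (10·23 + 9·5 + 6) = 0.8185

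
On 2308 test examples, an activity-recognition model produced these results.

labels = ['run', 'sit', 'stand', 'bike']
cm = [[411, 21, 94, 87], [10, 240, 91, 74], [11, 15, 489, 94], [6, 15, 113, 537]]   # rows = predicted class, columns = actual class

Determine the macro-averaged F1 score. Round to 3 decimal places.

0.724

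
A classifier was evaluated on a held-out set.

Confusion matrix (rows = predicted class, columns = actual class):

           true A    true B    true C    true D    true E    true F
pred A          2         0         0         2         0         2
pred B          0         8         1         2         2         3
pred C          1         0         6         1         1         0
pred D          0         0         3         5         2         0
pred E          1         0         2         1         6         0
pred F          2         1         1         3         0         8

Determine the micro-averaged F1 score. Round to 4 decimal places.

0.5303

Micro-averaging pools counts across classes: ΣTP=35, ΣFP=31, ΣFN=31.
Micro-F1 score = 2·TP/(2·TP+FP+FN) on pooled counts = 0.5303 (equals overall accuracy in single-label multiclass).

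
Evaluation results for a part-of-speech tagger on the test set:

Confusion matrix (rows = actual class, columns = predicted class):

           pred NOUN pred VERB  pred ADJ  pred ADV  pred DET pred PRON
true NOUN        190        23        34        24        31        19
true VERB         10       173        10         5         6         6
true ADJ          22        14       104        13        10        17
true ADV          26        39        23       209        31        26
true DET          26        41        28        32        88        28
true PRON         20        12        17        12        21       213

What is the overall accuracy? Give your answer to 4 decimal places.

Accuracy = trace / total = (190+173+104+209+88+213=977) / 1603 = 977/1603 = 0.6095

0.6095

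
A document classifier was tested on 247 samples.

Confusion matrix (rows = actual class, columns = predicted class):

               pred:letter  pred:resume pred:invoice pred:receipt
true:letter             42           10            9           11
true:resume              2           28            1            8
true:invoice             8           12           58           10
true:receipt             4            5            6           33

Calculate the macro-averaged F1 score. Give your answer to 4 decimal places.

Per-class F1 score (2·TP/(2·TP+FP+FN)):
  letter: TP=42, FP=2+8+4=14, FN=10+9+11=30 → 84/128 = 0.65625
  resume: TP=28, FP=10+12+5=27, FN=2+1+8=11 → 56/94 = 0.59574
  invoice: TP=58, FP=9+1+6=16, FN=8+12+10=30 → 116/162 = 0.71605
  receipt: TP=33, FP=11+8+10=29, FN=4+5+6=15 → 66/110 = 0.60000
Macro-F1 score = mean = (0.65625 + 0.59574 + 0.71605 + 0.60000) / 4 = 0.6420

0.6420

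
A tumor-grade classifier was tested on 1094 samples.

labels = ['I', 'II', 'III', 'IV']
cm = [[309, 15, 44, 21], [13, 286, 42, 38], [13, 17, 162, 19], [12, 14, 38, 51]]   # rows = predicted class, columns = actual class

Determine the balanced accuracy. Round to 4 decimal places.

Balanced accuracy = mean of per-class recall.
  I: recall = 309/347 = 0.89049
  II: recall = 286/332 = 0.86145
  III: recall = 162/286 = 0.56643
  IV: recall = 51/129 = 0.39535
Mean = (0.89049 + 0.86145 + 0.56643 + 0.39535) / 4 = 0.6784

0.6784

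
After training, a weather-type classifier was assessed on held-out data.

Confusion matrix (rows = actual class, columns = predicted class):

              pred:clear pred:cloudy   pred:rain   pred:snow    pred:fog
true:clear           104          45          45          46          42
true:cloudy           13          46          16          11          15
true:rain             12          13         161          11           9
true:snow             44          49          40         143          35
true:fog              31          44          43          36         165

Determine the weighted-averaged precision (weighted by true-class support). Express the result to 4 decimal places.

0.5365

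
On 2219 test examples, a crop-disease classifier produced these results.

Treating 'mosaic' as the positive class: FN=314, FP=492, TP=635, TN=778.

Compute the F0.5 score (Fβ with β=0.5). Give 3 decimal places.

0.582

Fβ = (1+β²)·TP / ((1+β²)·TP + β²·FN + FP), with β²=1/4
= 1.25·635 / (1.25·635 + 0.25·314 + 492) = 0.582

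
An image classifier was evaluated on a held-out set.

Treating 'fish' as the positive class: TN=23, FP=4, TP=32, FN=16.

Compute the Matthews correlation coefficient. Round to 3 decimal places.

0.498

MCC = (TP·TN − FP·FN) / √((TP+FP)(TP+FN)(TN+FP)(TN+FN))
Numerator = 32·23 − 4·16 = 672
Denominator = √(36·48·27·39) = √1819584 = 1348.9196
MCC = 672 / 1348.9196 = 0.498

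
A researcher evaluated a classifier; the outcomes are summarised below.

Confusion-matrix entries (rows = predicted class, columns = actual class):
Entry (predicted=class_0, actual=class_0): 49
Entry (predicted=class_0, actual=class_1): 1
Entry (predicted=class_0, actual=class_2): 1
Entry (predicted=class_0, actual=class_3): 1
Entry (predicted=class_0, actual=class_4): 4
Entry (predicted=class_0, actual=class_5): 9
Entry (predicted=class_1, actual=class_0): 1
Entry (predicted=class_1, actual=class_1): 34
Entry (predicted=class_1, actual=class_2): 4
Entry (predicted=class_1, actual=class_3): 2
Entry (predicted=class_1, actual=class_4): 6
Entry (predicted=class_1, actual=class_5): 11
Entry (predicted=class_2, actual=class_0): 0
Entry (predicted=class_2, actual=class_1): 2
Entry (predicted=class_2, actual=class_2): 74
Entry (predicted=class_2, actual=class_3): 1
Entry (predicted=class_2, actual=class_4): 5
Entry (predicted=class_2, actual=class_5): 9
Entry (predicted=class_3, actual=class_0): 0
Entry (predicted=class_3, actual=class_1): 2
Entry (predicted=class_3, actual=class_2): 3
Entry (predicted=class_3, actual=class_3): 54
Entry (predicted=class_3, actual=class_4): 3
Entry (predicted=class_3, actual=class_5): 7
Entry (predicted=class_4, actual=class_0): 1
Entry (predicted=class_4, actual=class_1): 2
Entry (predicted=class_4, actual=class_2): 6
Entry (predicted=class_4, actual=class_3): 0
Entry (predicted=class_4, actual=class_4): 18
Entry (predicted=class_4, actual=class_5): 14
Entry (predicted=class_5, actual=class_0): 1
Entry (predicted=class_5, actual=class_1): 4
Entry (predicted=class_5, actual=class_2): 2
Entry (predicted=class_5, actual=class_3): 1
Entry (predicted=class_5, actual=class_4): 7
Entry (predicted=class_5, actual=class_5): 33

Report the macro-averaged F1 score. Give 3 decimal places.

0.682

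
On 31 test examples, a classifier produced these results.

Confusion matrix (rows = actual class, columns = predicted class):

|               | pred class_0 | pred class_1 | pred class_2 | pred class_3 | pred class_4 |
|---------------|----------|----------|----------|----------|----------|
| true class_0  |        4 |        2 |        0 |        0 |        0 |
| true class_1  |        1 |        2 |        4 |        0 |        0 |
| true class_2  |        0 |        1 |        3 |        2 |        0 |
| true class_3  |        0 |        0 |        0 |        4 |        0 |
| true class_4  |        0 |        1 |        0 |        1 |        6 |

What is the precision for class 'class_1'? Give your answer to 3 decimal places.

One-vs-rest for 'class_1': TP = diagonal; FP = other classes predicted 'class_1'; FN = 'class_1' predicted as other.
precision = TP/(TP+FP).
class_1: TP=2, FP=2+1+0+1=4 → 2/6 = 0.3333

0.333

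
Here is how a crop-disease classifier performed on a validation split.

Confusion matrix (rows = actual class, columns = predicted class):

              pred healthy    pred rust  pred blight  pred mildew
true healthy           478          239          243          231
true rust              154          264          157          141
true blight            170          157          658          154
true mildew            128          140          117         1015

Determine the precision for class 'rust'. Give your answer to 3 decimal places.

0.330

Take TP from the diagonal, FP from the rest of the 'rust' prediction marginal, FN from the rest of the 'rust' actual marginal.
precision = TP/(TP+FP).
rust: TP=264, FP=239+157+140=536 → 264/800 = 0.3300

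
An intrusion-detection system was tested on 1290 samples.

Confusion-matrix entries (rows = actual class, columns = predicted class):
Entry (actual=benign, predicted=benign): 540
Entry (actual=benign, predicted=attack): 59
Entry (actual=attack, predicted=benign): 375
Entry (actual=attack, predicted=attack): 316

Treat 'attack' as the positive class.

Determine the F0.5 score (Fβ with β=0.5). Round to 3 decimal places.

Fβ = (1+β²)·TP / ((1+β²)·TP + β²·FN + FP), with β²=1/4
= 1.25·316 / (1.25·316 + 0.25·375 + 59) = 0.721

0.721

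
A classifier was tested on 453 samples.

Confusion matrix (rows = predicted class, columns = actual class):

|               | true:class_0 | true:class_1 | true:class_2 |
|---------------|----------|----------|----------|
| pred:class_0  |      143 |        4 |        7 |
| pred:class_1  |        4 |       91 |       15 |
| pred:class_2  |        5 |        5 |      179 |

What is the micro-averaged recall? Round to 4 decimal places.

Micro-averaging pools counts across classes: ΣTP=413, ΣFP=40, ΣFN=40.
Micro-recall = TP/(TP+FN) on pooled counts = 0.9117 (equals overall accuracy in single-label multiclass).

0.9117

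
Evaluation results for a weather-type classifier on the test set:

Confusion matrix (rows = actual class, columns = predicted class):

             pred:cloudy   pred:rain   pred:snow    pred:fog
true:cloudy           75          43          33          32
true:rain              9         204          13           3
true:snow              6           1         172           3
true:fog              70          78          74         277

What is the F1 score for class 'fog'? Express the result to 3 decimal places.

Take TP from the diagonal, FP from the rest of the 'fog' prediction marginal, FN from the rest of the 'fog' actual marginal.
F1 score = 2·TP/(2·TP+FP+FN).
fog: TP=277, FP=32+3+3=38, FN=70+78+74=222 → 554/814 = 0.6806

0.681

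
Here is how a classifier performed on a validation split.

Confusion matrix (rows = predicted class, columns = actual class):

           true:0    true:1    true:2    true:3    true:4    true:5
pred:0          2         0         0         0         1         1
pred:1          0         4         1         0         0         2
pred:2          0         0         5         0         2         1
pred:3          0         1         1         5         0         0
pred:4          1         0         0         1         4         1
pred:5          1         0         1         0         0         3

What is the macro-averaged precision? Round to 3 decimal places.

0.597

Per-class precision (TP/(TP+FP)):
  0: TP=2, FP=0+0+0+1+1=2 → 2/4 = 0.5000
  1: TP=4, FP=0+1+0+0+2=3 → 4/7 = 0.5714
  2: TP=5, FP=0+0+0+2+1=3 → 5/8 = 0.6250
  3: TP=5, FP=0+1+1+0+0=2 → 5/7 = 0.7143
  4: TP=4, FP=1+0+0+1+1=3 → 4/7 = 0.5714
  5: TP=3, FP=1+0+1+0+0=2 → 3/5 = 0.6000
Macro-precision = mean = (0.5000 + 0.5714 + 0.6250 + 0.7143 + 0.5714 + 0.6000) / 6 = 0.597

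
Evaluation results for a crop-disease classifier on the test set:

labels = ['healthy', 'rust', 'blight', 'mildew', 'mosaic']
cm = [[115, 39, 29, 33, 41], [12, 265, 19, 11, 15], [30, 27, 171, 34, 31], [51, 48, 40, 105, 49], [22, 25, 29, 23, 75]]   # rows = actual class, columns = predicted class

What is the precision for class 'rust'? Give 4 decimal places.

0.6559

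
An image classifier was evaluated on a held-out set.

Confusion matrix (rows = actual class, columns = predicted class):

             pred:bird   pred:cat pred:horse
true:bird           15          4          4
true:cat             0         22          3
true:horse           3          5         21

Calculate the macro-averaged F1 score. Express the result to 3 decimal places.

0.751

Per-class F1 score (2·TP/(2·TP+FP+FN)):
  bird: TP=15, FP=0+3=3, FN=4+4=8 → 30/41 = 0.7317
  cat: TP=22, FP=4+5=9, FN=0+3=3 → 44/56 = 0.7857
  horse: TP=21, FP=4+3=7, FN=3+5=8 → 42/57 = 0.7368
Macro-F1 score = mean = (0.7317 + 0.7857 + 0.7368) / 3 = 0.751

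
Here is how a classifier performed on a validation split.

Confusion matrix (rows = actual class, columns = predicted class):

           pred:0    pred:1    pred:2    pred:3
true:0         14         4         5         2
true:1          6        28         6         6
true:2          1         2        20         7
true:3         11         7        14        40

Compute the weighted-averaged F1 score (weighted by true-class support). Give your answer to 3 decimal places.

Per-class F1 score (2·TP/(2·TP+FP+FN)):
  0: TP=14, FP=6+1+11=18, FN=4+5+2=11 → 28/57 = 0.4912
  1: TP=28, FP=4+2+7=13, FN=6+6+6=18 → 56/87 = 0.6437
  2: TP=20, FP=5+6+14=25, FN=1+2+7=10 → 40/75 = 0.5333
  3: TP=40, FP=2+6+7=15, FN=11+7+14=32 → 80/127 = 0.6299
Weighted-F1 score = Σ (supportᵢ/N)·F1 scoreᵢ with N=173: (25/173)·0.4912 + (46/173)·0.6437 + (30/173)·0.5333 + (72/173)·0.6299 = 0.597

0.597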